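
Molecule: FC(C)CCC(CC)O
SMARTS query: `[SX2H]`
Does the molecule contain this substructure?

No

The pattern [SX2H] describes an aliphatic sulfur with two connections, one being H — a thiol.
The closest candidate here is a hydroxyl group (-OH), but it is an -OH, not an -SH. No other fragment satisfies the full query, so there is no match.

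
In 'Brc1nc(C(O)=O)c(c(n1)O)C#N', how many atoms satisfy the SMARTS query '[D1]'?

The query [D1] means: atom with exactly one heavy-atom neighbour (degree 1).
Check the 13 heavy atoms by environment: 2× n (aromatic, D2) → no; 4× c (aromatic, D3) → no; 1× C (D3) → no; 3× O (D1) → match; 1× C (D2) → no; 1× N (D1) → match; 1× Br (D1) → match.
Summing the matching environments: 3 + 1 + 1 = 5 matching atoms.

5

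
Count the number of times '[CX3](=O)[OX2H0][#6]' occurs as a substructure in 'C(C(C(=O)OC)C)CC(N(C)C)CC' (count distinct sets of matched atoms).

[CX3](=O)[OX2H0][#6] is the SMARTS for an ester: a carbonyl carbon bonded to an oxygen that is itself bonded to carbon (no H on that O).
Exactly one fragment in the molecule meets all constraints, giving 1 match.

1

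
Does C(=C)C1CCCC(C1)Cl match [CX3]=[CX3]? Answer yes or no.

Yes

The pattern [CX3]=[CX3] describes a non-aromatic C=C double bond between two sp2 carbons — an alkene.
The molecule carries a vinyl group (-CH=CH2), whose atoms satisfy every constraint of the query, so the pattern matches.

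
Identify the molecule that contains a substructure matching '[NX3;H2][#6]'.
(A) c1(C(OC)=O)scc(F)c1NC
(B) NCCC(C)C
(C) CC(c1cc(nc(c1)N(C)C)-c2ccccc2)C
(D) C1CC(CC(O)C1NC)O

B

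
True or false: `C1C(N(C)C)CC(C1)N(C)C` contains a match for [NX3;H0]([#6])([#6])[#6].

The pattern [NX3;H0]([#6])([#6])[#6] describes a trivalent nitrogen with no H, bonded to three carbons — a tertiary amine.
The molecule carries a dimethylamino group (-N(CH3)2), whose atoms satisfy every constraint of the query, so the pattern matches.

True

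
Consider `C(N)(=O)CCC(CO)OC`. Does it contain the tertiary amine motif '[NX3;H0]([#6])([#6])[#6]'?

No

The pattern [NX3;H0]([#6])([#6])[#6] describes a trivalent nitrogen with no H, bonded to three carbons — a tertiary amine.
The closest candidate here is a primary amide (-C(=O)NH2), but the amide nitrogen has H2 and only one carbon neighbour. No other fragment satisfies the full query, so there is no match.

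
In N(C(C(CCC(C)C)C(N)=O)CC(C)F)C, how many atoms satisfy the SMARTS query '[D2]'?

4

The query [D2] means: atom with exactly two heavy-atom neighbours.
Check the 16 heavy atoms by environment: 4× C (D1) → no; 5× C (D3) → no; 3× C (D2) → match; 1× O (D1) → no; 1× N (D1) → no; 1× F (D1) → no; 1× N (D2) → match.
Summing the matching environments: 3 + 1 = 4 matching atoms.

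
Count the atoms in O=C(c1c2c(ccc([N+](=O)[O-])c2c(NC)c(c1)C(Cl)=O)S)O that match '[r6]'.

10

Check the 22 heavy atoms by environment: 10× c (aromatic, in 6-ring) → match; 3× C (acyclic) → no; 4× O (acyclic) → no; 1× Cl (acyclic) → no; 1× N (acyclic) → no; 1× S (acyclic) → no; 1× N (charge +1, acyclic) → no; 1× O (charge -1, acyclic) → no.
That gives 10 matching atoms.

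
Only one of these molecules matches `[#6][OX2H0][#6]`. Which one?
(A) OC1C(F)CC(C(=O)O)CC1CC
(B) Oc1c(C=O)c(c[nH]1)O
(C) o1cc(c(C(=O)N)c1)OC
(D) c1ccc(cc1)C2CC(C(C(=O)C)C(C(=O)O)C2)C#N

C

[#6][OX2H0][#6] describes an aliphatic oxygen bridging two carbons with no H on the oxygen (an ether).
(A) has a carboxylic acid group (-C(=O)OH) but the -OH oxygen has H1; the =O is OX1, not OX2.
(B) has a hydroxyl group (-OH) but the oxygen has H1, not H0 bridging two carbons.
(C) contains a methoxy ether (-OCH3), which satisfies every atom and bond constraint.
(D) has a carboxylic acid group (-C(=O)OH) but the -OH oxygen has H1; the =O is OX1, not OX2.
So the answer is (C).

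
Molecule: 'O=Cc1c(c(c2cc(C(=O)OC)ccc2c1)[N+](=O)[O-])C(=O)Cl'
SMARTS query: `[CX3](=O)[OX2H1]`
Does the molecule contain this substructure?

No

The pattern [CX3](=O)[OX2H1] describes an sp2 carbon double-bonded to O and single-bonded to an -OH oxygen — a carboxylic acid.
The closest candidate here is a methyl-ester group (-C(=O)OCH3), but the singly-bonded O has no H (OX2H0, not OX2H1). No other fragment satisfies the full query, so there is no match.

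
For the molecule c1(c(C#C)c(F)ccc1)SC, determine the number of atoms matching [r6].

6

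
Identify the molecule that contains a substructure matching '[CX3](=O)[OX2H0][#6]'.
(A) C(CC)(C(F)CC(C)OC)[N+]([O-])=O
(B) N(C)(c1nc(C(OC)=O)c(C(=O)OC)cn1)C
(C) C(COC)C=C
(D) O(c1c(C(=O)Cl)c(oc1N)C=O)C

B

[CX3](=O)[OX2H0][#6] describes a carbonyl carbon bonded to an oxygen that is itself bonded to carbon (no H on that O) (an ester).
(A) has a methoxy ether (-OCH3) but the ether oxygen is not adjacent to a C=O carbon.
(B) contains a methyl-ester group (-C(=O)OCH3), which satisfies every atom and bond constraint.
(C) has a methoxy ether (-OCH3) but the ether oxygen is not adjacent to a C=O carbon.
(D) has a methoxy ether (-OCH3) but the ether oxygen is not adjacent to a C=O carbon.
So the answer is (B).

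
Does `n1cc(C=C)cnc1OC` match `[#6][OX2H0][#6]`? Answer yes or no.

Yes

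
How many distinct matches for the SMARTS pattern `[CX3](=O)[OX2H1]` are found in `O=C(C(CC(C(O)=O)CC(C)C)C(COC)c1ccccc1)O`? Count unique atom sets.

2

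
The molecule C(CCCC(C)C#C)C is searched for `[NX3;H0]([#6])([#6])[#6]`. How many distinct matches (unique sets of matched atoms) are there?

0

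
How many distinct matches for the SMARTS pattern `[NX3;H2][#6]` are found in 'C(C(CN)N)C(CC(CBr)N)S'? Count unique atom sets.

[NX3;H2][#6] is the SMARTS for a primary amine: a trivalent nitrogen with two H attached to carbon.
The molecule carries 3 separate instances of a primary amino group (-NH2) meeting every constraint; each maps to a distinct set of atoms, giving 3 matches.

3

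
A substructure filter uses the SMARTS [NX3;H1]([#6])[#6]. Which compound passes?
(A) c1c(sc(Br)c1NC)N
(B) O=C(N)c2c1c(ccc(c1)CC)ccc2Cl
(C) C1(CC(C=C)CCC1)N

A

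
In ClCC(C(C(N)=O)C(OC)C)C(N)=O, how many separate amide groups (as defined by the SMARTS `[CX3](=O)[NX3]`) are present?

[CX3](=O)[NX3] is the SMARTS for an amide: a carbonyl carbon bonded to a trivalent nitrogen.
The molecule carries 2 separate instances of a primary amide (-C(=O)NH2) meeting every constraint; each maps to a distinct set of atoms, giving 2 matches.

2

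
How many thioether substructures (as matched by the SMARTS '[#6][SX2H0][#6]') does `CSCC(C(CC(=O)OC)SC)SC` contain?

[#6][SX2H0][#6] is the SMARTS for a thioether: an aliphatic sulfur bridging two carbons with no H on the sulfur.
The molecule carries 3 separate instances of a methylthio ether (-SCH3) meeting every constraint; each maps to a distinct set of atoms, giving 3 matches.

3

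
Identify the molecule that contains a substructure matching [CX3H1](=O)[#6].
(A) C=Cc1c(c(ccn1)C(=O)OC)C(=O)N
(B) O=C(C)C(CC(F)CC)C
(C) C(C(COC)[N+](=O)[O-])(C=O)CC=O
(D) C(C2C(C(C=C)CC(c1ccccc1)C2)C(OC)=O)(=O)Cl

C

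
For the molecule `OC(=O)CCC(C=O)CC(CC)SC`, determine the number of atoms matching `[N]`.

The query [N] means: uppercase N matches aliphatic (non-aromatic) nitrogen only.
Check the 14 heavy atoms by environment: 10× C → no; 3× O → no; 1× S → no.
No environment satisfies the query, so 0 matching atoms.

0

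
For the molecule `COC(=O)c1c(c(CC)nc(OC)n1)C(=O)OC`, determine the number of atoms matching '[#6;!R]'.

7

Check the 18 heavy atoms by environment: 2× n (aromatic, in 6-ring) → no; 4× c (aromatic, in 6-ring) → no; 7× C (acyclic) → match; 5× O (acyclic) → no.
That gives 7 matching atoms.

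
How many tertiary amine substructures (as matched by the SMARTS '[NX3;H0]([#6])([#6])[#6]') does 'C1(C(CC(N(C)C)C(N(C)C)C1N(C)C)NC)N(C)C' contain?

[NX3;H0]([#6])([#6])[#6] is the SMARTS for a tertiary amine: a trivalent nitrogen with no H, bonded to three carbons.
The molecule carries 4 separate instances of a dimethylamino group (-N(CH3)2) meeting every constraint; each maps to a distinct set of atoms, giving 4 matches.

4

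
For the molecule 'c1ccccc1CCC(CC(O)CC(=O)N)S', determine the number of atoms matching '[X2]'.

2

The query [X2] means: any atom with exactly two total connections (bonds + H).
Check the 17 heavy atoms by environment: 6× C (X4) → no; 1× C (X3) → no; 1× O (X1) → no; 1× N (X3) → no; 6× c (aromatic, X3) → no; 1× S (X2) → match; 1× O (X2) → match.
Summing the matching environments: 1 + 1 = 2 matching atoms.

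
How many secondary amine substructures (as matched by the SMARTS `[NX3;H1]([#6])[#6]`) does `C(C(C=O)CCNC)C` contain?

1

[NX3;H1]([#6])[#6] is the SMARTS for a secondary amine: a trivalent nitrogen with one H, bonded to two carbons.
Exactly one fragment in the molecule meets all constraints, giving 1 match.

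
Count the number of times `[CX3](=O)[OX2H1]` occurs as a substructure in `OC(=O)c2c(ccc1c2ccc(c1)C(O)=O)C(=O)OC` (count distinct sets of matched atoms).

2

[CX3](=O)[OX2H1] is the SMARTS for a carboxylic acid: an sp2 carbon double-bonded to O and single-bonded to an -OH oxygen.
The molecule carries 2 separate instances of a carboxylic acid group (-C(=O)OH) meeting every constraint; each maps to a distinct set of atoms, giving 2 matches.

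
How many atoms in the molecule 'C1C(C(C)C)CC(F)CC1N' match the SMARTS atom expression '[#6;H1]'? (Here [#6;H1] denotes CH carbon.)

4

The query [#6;H1] means: any carbon bearing exactly one hydrogen.
Check the 11 heavy atoms by environment: 4× C (H1) → match; 3× C (H2) → no; 1× F (H0) → no; 2× C (H3) → no; 1× N (H2) → no.
That gives 4 matching atoms.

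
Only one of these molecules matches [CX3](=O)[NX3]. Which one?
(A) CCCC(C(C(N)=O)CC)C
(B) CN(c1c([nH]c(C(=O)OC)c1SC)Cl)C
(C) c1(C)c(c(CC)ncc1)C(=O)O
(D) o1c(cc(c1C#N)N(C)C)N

[CX3](=O)[NX3] describes a carbonyl carbon bonded to a trivalent nitrogen (an amide).
(A) contains a primary amide (-C(=O)NH2), which satisfies every atom and bond constraint.
(B) has a methyl-ester group (-C(=O)OCH3) but the carbonyl is bonded to O, not to an NX3 nitrogen.
(C) has a carboxylic acid group (-C(=O)OH) but the carbonyl is bonded to O, not to an NX3 nitrogen.
(D) has a nitrile (-C#N) but the nitrile N is NX1 (triple-bonded), not NX3.
So the answer is (A).

A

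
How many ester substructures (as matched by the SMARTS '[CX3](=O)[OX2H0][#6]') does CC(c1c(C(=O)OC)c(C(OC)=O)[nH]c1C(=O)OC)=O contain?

[CX3](=O)[OX2H0][#6] is the SMARTS for an ester: a carbonyl carbon bonded to an oxygen that is itself bonded to carbon (no H on that O).
The molecule carries 3 separate instances of a methyl-ester group (-C(=O)OCH3) meeting every constraint; each maps to a distinct set of atoms, giving 3 matches.

3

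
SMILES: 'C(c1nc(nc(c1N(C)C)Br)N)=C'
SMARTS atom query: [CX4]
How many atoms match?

Check the 13 heavy atoms by environment: 2× n (aromatic, X2) → no; 4× c (aromatic, X3) → no; 2× N (X3) → no; 2× C (X4) → match; 1× Br (X1) → no; 2× C (X3) → no.
That gives 2 matching atoms.

2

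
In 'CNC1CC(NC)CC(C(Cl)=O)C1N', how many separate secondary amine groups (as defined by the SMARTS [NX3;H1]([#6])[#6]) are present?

2

[NX3;H1]([#6])[#6] is the SMARTS for a secondary amine: a trivalent nitrogen with one H, bonded to two carbons.
The molecule carries 2 separate instances of an N-methylamino group (-NHCH3) meeting every constraint; each maps to a distinct set of atoms, giving 2 matches.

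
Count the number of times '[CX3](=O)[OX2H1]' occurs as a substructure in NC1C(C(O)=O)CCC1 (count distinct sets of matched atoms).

1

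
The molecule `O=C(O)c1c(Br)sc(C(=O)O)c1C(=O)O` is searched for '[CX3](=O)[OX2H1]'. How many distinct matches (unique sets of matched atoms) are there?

3

[CX3](=O)[OX2H1] is the SMARTS for a carboxylic acid: an sp2 carbon double-bonded to O and single-bonded to an -OH oxygen.
The molecule carries 3 separate instances of a carboxylic acid group (-C(=O)OH) meeting every constraint; each maps to a distinct set of atoms, giving 3 matches.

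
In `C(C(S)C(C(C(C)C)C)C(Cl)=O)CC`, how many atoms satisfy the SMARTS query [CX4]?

Check the 14 heavy atoms by environment: 10× C (X4) → match; 1× S (X2) → no; 1× C (X3) → no; 1× O (X1) → no; 1× Cl (X1) → no.
That gives 10 matching atoms.

10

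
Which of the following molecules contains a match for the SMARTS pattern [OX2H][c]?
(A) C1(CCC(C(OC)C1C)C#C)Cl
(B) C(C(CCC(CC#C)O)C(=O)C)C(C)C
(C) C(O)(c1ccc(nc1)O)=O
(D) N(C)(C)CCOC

C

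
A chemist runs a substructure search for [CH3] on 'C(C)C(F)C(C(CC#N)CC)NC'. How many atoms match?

3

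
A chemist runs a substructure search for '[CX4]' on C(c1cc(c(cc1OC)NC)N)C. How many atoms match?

4

Check the 13 heavy atoms by environment: 6× c (aromatic, X3) → no; 1× O (X2) → no; 4× C (X4) → match; 2× N (X3) → no.
That gives 4 matching atoms.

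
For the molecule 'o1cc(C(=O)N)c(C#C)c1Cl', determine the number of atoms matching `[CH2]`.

The query [CH2] means: aliphatic carbon with exactly two hydrogens.
Check the 11 heavy atoms by environment: 1× o (aromatic, H0) → no; 1× c (aromatic, H1) → no; 3× c (aromatic, H0) → no; 1× Cl (H0) → no; 2× C (H0) → no; 1× C (H1) → no; 1× O (H0) → no; 1× N (H2) → no.
No environment satisfies the query, so 0 matching atoms.

0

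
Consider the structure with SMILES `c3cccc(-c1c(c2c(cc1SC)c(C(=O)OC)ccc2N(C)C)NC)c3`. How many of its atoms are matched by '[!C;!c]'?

5

Check the 27 heavy atoms by environment: 16× c (aromatic) → no; 1× S → match; 6× C → no; 2× N → match; 2× O → match.
Summing the matching environments: 1 + 2 + 2 = 5 matching atoms.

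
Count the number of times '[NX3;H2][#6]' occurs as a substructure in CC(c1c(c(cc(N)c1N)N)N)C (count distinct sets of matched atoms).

4

[NX3;H2][#6] is the SMARTS for a primary amine: a trivalent nitrogen with two H attached to carbon.
The molecule carries 4 separate instances of a primary amino group (-NH2) meeting every constraint; each maps to a distinct set of atoms, giving 4 matches.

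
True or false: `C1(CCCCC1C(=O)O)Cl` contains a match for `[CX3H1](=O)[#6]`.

False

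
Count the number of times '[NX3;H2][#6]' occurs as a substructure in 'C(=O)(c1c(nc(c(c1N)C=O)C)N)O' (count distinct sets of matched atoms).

2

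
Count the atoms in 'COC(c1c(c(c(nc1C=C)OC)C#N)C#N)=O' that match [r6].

The query [r6] means: r6 matches atoms in a six-membered ring.
Check the 18 heavy atoms by environment: 1× n (aromatic, in 6-ring) → match; 5× c (aromatic, in 6-ring) → match; 7× C (acyclic) → no; 2× N (acyclic) → no; 3× O (acyclic) → no.
Summing the matching environments: 1 + 5 = 6 matching atoms.

6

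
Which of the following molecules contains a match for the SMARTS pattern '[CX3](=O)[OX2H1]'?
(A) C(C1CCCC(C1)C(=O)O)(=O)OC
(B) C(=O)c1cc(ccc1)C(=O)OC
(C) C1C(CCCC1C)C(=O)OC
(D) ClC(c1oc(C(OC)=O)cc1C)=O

[CX3](=O)[OX2H1] describes an sp2 carbon double-bonded to O and single-bonded to an -OH oxygen (a carboxylic acid).
(A) contains a carboxylic acid group (-C(=O)OH), which satisfies every atom and bond constraint.
(B) has a methyl-ester group (-C(=O)OCH3) but the singly-bonded O has no H (OX2H0, not OX2H1).
(C) has a methyl-ester group (-C(=O)OCH3) but the singly-bonded O has no H (OX2H0, not OX2H1).
(D) has a methyl-ester group (-C(=O)OCH3) but the singly-bonded O has no H (OX2H0, not OX2H1).
So the answer is (A).

A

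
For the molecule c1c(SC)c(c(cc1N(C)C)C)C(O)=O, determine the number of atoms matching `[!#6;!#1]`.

Check the 15 heavy atoms by environment: 6× c (aromatic) → no; 1× N → match; 5× C → no; 2× O → match; 1× S → match.
Summing the matching environments: 1 + 2 + 1 = 4 matching atoms.

4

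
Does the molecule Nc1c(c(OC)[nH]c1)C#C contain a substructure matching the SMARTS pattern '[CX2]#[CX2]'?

Yes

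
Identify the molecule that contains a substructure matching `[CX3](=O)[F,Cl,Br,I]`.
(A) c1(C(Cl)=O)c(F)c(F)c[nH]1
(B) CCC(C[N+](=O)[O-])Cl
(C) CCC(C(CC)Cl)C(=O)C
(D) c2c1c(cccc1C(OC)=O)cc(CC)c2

[CX3](=O)[F,Cl,Br,I] describes a carbonyl carbon bonded to a halogen (an acyl halide).
(A) contains an acyl chloride (-C(=O)Cl), which satisfies every atom and bond constraint.
(B) has a chloro substituent but the Cl is not on a carbonyl carbon.
(C) has a chloro substituent but the Cl is not on a carbonyl carbon.
(D) has a methyl-ester group (-C(=O)OCH3) but the carbonyl is bonded to -O-C, not to a halogen.
So the answer is (A).

A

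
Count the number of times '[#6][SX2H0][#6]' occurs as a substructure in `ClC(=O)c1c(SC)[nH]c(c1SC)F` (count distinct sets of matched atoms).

2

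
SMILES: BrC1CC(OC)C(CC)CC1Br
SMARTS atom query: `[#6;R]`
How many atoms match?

The query [#6;R] means: carbon that is part of a ring.
Check the 12 heavy atoms by environment: 6× C (in 6-ring) → match; 1× O (acyclic) → no; 3× C (acyclic) → no; 2× Br (acyclic) → no.
That gives 6 matching atoms.

6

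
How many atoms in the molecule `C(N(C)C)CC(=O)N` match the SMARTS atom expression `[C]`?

Check the 8 heavy atoms by environment: 5× C → match; 2× N → no; 1× O → no.
That gives 5 matching atoms.

5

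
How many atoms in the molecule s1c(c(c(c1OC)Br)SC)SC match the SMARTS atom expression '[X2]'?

4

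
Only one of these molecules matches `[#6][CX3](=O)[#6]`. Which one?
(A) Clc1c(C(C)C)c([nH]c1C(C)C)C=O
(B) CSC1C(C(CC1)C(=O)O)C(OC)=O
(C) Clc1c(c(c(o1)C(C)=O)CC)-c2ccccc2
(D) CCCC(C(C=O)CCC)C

C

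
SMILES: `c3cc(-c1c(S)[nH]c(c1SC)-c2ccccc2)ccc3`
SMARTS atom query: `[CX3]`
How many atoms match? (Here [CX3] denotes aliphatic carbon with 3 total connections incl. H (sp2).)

0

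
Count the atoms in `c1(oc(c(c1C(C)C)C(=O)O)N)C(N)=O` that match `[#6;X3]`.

6

The query [#6;X3] means: any carbon (aromatic or not) with three total connections.
Check the 15 heavy atoms by environment: 1× o (aromatic, X2) → no; 4× c (aromatic, X3) → match; 2× N (X3) → no; 2× C (X3) → match; 2× O (X1) → no; 1× O (X2) → no; 3× C (X4) → no.
Summing the matching environments: 4 + 2 = 6 matching atoms.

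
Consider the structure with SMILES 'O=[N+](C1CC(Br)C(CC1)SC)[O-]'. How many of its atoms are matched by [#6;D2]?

3

Check the 12 heavy atoms by environment: 3× C (D2) → match; 3× C (D3) → no; 1× S (D2) → no; 1× C (D1) → no; 1× N (charge +1, D3) → no; 1× O (charge -1, D1) → no; 1× O (D1) → no; 1× Br (D1) → no.
That gives 3 matching atoms.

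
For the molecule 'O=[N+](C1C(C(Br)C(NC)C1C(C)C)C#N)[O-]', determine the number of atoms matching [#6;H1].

6

The query [#6;H1] means: any carbon bearing exactly one hydrogen.
Check the 16 heavy atoms by environment: 6× C (H1) → match; 1× N (charge +1, H0) → no; 1× O (charge -1, H0) → no; 1× O (H0) → no; 1× C (H0) → no; 1× N (H0) → no; 1× N (H1) → no; 3× C (H3) → no; 1× Br (H0) → no.
That gives 6 matching atoms.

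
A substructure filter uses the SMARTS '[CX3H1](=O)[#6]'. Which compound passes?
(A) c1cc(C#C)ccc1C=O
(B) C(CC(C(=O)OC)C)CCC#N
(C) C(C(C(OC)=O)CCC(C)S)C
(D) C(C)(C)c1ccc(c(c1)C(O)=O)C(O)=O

A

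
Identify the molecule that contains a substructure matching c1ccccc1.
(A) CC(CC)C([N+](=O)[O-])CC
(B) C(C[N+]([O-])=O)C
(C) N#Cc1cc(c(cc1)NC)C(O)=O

C

c1ccccc1 describes six aromatic carbons in a ring (a benzene ring).
(A) has a methyl group (-CH3) but no six-membered all-carbon aromatic ring is present.
(B) has a methyl group (-CH3) but no six-membered all-carbon aromatic ring is present.
(C) contains the required atom environment, so the pattern matches.
So the answer is (C).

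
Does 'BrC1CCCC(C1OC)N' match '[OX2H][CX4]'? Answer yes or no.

No

The pattern [OX2H][CX4] describes a hydroxyl oxygen bound to an sp3 (X4) carbon — an aliphatic alcohol.
The closest candidate here is a methoxy ether (-OCH3), but the oxygen has H0 (ether), not H1. No other fragment satisfies the full query, so there is no match.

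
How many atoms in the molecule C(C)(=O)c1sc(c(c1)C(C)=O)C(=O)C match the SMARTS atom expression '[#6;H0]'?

The query [#6;H0] means: any carbon with no attached hydrogen.
Check the 14 heavy atoms by environment: 1× s (aromatic, H0) → no; 3× c (aromatic, H0) → match; 1× c (aromatic, H1) → no; 3× C (H0) → match; 3× O (H0) → no; 3× C (H3) → no.
Summing the matching environments: 3 + 3 = 6 matching atoms.

6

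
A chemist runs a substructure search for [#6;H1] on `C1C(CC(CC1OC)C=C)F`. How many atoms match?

4

Check the 11 heavy atoms by environment: 4× C (H2) → no; 4× C (H1) → match; 1× O (H0) → no; 1× C (H3) → no; 1× F (H0) → no.
That gives 4 matching atoms.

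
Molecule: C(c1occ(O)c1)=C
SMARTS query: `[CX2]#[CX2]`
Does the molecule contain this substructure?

No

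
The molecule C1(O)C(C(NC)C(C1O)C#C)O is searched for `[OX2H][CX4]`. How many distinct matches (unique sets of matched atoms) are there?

3

[OX2H][CX4] is the SMARTS for an aliphatic alcohol: a hydroxyl oxygen bound to an sp3 (X4) carbon.
The molecule carries 3 separate instances of a hydroxyl group (-OH) meeting every constraint; each maps to a distinct set of atoms, giving 3 matches.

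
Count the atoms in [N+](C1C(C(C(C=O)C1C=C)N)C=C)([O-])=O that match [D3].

The query [D3] means: atom with exactly three heavy-atom neighbours.
Check the 15 heavy atoms by environment: 5× C (D3) → match; 3× C (D2) → no; 2× O (D1) → no; 1× N (charge +1, D3) → match; 1× O (charge -1, D1) → no; 1× N (D1) → no; 2× C (D1) → no.
Summing the matching environments: 5 + 1 = 6 matching atoms.

6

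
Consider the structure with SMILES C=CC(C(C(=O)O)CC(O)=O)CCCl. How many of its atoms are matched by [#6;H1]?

3

The query [#6;H1] means: any carbon bearing exactly one hydrogen.
Check the 14 heavy atoms by environment: 4× C (H2) → no; 3× C (H1) → match; 2× C (H0) → no; 2× O (H0) → no; 2× O (H1) → no; 1× Cl (H0) → no.
That gives 3 matching atoms.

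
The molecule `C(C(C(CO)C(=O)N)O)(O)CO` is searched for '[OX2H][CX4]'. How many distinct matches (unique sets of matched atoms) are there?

4

[OX2H][CX4] is the SMARTS for an aliphatic alcohol: a hydroxyl oxygen bound to an sp3 (X4) carbon.
The molecule carries 4 separate instances of a hydroxyl group (-OH) meeting every constraint; each maps to a distinct set of atoms, giving 4 matches.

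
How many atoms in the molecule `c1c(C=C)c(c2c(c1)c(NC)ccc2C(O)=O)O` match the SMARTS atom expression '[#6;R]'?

10

The query [#6;R] means: carbon that is part of a ring.
Check the 18 heavy atoms by environment: 10× c (aromatic, in 6-ring) → match; 4× C (acyclic) → no; 1× N (acyclic) → no; 3× O (acyclic) → no.
That gives 10 matching atoms.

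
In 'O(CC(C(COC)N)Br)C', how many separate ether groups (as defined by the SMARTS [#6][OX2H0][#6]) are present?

2

[#6][OX2H0][#6] is the SMARTS for an ether: an aliphatic oxygen bridging two carbons with no H on the oxygen.
The molecule carries 2 separate instances of a methoxy ether (-OCH3) meeting every constraint; each maps to a distinct set of atoms, giving 2 matches.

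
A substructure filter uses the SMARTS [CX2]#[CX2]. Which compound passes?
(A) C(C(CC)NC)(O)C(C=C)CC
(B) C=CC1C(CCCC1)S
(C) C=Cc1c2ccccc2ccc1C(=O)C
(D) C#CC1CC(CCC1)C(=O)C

[CX2]#[CX2] describes a carbon-carbon triple bond (an alkyne).
(A) has a vinyl group (-CH=CH2) but the C=C is a double bond; both carbons are CX3, not CX2.
(B) has a vinyl group (-CH=CH2) but the C=C is a double bond; both carbons are CX3, not CX2.
(C) has a vinyl group (-CH=CH2) but the C=C is a double bond; both carbons are CX3, not CX2.
(D) contains an ethynyl group (-C#CH), which satisfies every atom and bond constraint.
So the answer is (D).

D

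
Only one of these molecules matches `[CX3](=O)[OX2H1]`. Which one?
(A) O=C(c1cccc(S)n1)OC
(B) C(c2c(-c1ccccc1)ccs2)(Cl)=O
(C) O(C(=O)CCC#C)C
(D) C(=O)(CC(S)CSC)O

D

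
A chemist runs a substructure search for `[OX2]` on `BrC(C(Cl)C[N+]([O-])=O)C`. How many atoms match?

The query [OX2] means: aliphatic oxygen with two total connections — ether, hydroxyl, or ester single-bond O.
Check the 9 heavy atoms by environment: 4× C (X4) → no; 1× N (charge +1, X3) → no; 1× O (charge -1, X1) → no; 1× O (X1) → no; 1× Br (X1) → no; 1× Cl (X1) → no.
No environment satisfies the query, so 0 matching atoms.

0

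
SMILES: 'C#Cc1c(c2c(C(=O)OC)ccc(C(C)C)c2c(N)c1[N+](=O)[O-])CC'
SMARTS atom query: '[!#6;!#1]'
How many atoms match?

The query [!#6;!#1] means: not carbon and not hydrogen — any heteroatom.
Check the 25 heavy atoms by environment: 10× c (aromatic) → no; 9× C → no; 3× O → match; 1× N → match; 1× N (charge +1) → match; 1× O (charge -1) → match.
Summing the matching environments: 3 + 1 + 1 + 1 = 6 matching atoms.

6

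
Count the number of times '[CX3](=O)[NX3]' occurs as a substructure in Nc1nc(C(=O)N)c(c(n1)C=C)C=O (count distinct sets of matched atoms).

[CX3](=O)[NX3] is the SMARTS for an amide: a carbonyl carbon bonded to a trivalent nitrogen.
Exactly one fragment in the molecule meets all constraints, giving 1 match.

1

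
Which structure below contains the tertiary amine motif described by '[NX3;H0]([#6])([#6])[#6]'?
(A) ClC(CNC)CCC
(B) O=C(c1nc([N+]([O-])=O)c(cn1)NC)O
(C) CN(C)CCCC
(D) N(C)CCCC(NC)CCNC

C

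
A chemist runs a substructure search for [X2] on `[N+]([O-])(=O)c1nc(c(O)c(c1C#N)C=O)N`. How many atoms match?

3

Check the 15 heavy atoms by environment: 1× n (aromatic, X2) → match; 5× c (aromatic, X3) → no; 1× C (X2) → match; 1× N (X1) → no; 1× N (charge +1, X3) → no; 1× O (charge -1, X1) → no; 2× O (X1) → no; 1× N (X3) → no; 1× O (X2) → match; 1× C (X3) → no.
Summing the matching environments: 1 + 1 + 1 = 3 matching atoms.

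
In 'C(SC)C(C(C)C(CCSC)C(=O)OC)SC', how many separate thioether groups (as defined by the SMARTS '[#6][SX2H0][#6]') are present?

3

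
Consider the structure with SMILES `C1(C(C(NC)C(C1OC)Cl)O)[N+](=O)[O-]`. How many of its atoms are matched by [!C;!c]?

7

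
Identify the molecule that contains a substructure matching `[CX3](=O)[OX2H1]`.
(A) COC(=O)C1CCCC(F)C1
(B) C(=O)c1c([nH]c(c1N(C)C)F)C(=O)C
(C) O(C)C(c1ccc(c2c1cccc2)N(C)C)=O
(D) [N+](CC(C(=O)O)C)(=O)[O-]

D

[CX3](=O)[OX2H1] describes an sp2 carbon double-bonded to O and single-bonded to an -OH oxygen (a carboxylic acid).
(A) has a methyl-ester group (-C(=O)OCH3) but the singly-bonded O has no H (OX2H0, not OX2H1).
(B) has an aldehyde (-CHO) but there is no singly-bonded oxygen on the carbonyl carbon.
(C) has a methyl-ester group (-C(=O)OCH3) but the singly-bonded O has no H (OX2H0, not OX2H1).
(D) contains a carboxylic acid group (-C(=O)OH), which satisfies every atom and bond constraint.
So the answer is (D).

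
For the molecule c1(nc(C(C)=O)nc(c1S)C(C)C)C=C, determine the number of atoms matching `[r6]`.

6

Check the 15 heavy atoms by environment: 2× n (aromatic, in 6-ring) → match; 4× c (aromatic, in 6-ring) → match; 1× S (acyclic) → no; 7× C (acyclic) → no; 1× O (acyclic) → no.
Summing the matching environments: 2 + 4 = 6 matching atoms.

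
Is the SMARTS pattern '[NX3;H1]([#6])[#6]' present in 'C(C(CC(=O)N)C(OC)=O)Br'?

No

The pattern [NX3;H1]([#6])[#6] describes a trivalent nitrogen with one H, bonded to two carbons — a secondary amine.
The closest candidate here is a primary amide (-C(=O)NH2), but the -C(=O)NH2 nitrogen has H2, not H1. No other fragment satisfies the full query, so there is no match.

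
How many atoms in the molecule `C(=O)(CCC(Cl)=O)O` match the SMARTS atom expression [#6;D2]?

2

The query [#6;D2] means: any carbon bonded to exactly two heavy atoms.
Check the 8 heavy atoms by environment: 2× C (D2) → match; 2× C (D3) → no; 3× O (D1) → no; 1× Cl (D1) → no.
That gives 2 matching atoms.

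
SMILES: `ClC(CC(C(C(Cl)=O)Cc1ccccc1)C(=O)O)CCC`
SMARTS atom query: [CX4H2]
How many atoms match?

4

The query [CX4H2] means: sp3 carbon (X4) with exactly two hydrogens.
Check the 21 heavy atoms by environment: 4× C (H2, X4) → match; 3× C (H1, X4) → no; 2× C (H0, X3) → no; 2× O (H0, X1) → no; 2× Cl (H0, X1) → no; 1× C (H3, X4) → no; 1× c (aromatic, H0, X3) → no; 5× c (aromatic, H1, X3) → no; 1× O (H1, X2) → no.
That gives 4 matching atoms.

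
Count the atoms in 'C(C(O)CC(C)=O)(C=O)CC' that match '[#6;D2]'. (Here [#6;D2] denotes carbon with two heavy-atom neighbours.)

3

Check the 11 heavy atoms by environment: 3× C (D2) → match; 3× C (D3) → no; 2× C (D1) → no; 3× O (D1) → no.
That gives 3 matching atoms.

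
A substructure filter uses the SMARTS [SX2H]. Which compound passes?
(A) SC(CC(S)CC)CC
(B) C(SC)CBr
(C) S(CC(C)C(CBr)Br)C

A

[SX2H] describes an aliphatic sulfur with two connections, one being H (a thiol).
(A) contains a thiol (-SH), which satisfies every atom and bond constraint.
(B) has a methylthio ether (-SCH3) but the sulfur has H0 (bonded to two carbons), not H1.
(C) has a methylthio ether (-SCH3) but the sulfur has H0 (bonded to two carbons), not H1.
So the answer is (A).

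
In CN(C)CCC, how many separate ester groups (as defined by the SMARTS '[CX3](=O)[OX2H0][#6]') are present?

0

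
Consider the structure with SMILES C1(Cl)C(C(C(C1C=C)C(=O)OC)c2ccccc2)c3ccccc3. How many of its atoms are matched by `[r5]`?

Check the 24 heavy atoms by environment: 5× C (in 5-ring) → match; 12× c (aromatic, in 6-ring) → no; 4× C (acyclic) → no; 2× O (acyclic) → no; 1× Cl (acyclic) → no.
That gives 5 matching atoms.

5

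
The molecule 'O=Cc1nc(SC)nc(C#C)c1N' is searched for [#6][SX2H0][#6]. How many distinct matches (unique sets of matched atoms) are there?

[#6][SX2H0][#6] is the SMARTS for a thioether: an aliphatic sulfur bridging two carbons with no H on the sulfur.
Exactly one fragment in the molecule meets all constraints, giving 1 match.

1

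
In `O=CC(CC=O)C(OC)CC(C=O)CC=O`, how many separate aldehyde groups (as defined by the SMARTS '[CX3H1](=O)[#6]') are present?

[CX3H1](=O)[#6] is the SMARTS for an aldehyde: an sp2 carbon with one H, double-bonded to O and single-bonded to carbon.
The molecule carries 4 separate instances of an aldehyde (-CHO) meeting every constraint; each maps to a distinct set of atoms, giving 4 matches.

4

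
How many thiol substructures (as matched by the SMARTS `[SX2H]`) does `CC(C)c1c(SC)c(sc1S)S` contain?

[SX2H] is the SMARTS for a thiol: an aliphatic sulfur with two connections, one being H.
The molecule carries 2 separate instances of a thiol (-SH) meeting every constraint; each maps to a distinct set of atoms, giving 2 matches.

2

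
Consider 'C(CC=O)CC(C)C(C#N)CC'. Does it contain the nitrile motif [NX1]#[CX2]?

Yes

The pattern [NX1]#[CX2] describes a nitrogen triple-bonded to a two-connected carbon — a nitrile.
The molecule carries a nitrile (-C#N), whose atoms satisfy every constraint of the query, so the pattern matches.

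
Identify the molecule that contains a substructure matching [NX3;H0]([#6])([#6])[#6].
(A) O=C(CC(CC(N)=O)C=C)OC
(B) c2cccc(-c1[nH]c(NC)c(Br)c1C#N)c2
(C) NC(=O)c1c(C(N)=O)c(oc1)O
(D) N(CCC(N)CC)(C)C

D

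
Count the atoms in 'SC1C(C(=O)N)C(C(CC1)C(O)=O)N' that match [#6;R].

The query [#6;R] means: carbon that is part of a ring.
Check the 14 heavy atoms by environment: 6× C (in 6-ring) → match; 2× N (acyclic) → no; 2× C (acyclic) → no; 3× O (acyclic) → no; 1× S (acyclic) → no.
That gives 6 matching atoms.

6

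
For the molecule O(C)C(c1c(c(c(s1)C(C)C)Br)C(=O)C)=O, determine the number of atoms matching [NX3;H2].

0

Check the 16 heavy atoms by environment: 1× s (aromatic, H0, X2) → no; 4× c (aromatic, H0, X3) → no; 1× Br (H0, X1) → no; 2× C (H0, X3) → no; 2× O (H0, X1) → no; 1× O (H0, X2) → no; 4× C (H3, X4) → no; 1× C (H1, X4) → no.
No environment satisfies the query, so 0 matching atoms.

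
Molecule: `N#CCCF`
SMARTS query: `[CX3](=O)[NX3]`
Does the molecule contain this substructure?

The pattern [CX3](=O)[NX3] describes a carbonyl carbon bonded to a trivalent nitrogen — an amide.
The closest candidate here is a nitrile (-C#N), but the nitrile N is NX1 (triple-bonded), not NX3. No other fragment satisfies the full query, so there is no match.

No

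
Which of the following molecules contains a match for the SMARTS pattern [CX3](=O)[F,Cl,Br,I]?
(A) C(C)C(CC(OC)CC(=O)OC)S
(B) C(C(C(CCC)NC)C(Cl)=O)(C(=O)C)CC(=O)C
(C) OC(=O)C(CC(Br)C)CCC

[CX3](=O)[F,Cl,Br,I] describes a carbonyl carbon bonded to a halogen (an acyl halide).
(A) has a methyl-ester group (-C(=O)OCH3) but the carbonyl is bonded to -O-C, not to a halogen.
(B) contains an acyl chloride (-C(=O)Cl), which satisfies every atom and bond constraint.
(C) has a carboxylic acid group (-C(=O)OH) but the carbonyl is bonded to -OH, not to a halogen.
So the answer is (B).

B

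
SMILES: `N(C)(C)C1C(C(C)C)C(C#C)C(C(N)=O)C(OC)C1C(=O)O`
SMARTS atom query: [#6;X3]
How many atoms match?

The query [#6;X3] means: any carbon (aromatic or not) with three total connections.
Check the 22 heavy atoms by environment: 12× C (X4) → no; 2× C (X2) → no; 2× C (X3) → match; 2× O (X1) → no; 2× N (X3) → no; 2× O (X2) → no.
That gives 2 matching atoms.

2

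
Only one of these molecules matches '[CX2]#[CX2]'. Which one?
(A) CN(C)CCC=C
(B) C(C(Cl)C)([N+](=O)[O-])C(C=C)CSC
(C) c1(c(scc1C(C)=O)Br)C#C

C

[CX2]#[CX2] describes a carbon-carbon triple bond (an alkyne).
(A) has a vinyl group (-CH=CH2) but the C=C is a double bond; both carbons are CX3, not CX2.
(B) has a vinyl group (-CH=CH2) but the C=C is a double bond; both carbons are CX3, not CX2.
(C) contains an ethynyl group (-C#CH), which satisfies every atom and bond constraint.
So the answer is (C).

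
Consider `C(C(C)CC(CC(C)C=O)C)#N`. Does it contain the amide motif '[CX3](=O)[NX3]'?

The pattern [CX3](=O)[NX3] describes a carbonyl carbon bonded to a trivalent nitrogen — an amide.
The closest candidate here is a nitrile (-C#N), but the nitrile N is NX1 (triple-bonded), not NX3. No other fragment satisfies the full query, so there is no match.

No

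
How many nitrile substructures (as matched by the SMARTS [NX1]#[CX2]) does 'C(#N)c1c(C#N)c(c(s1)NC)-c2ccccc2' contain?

2

[NX1]#[CX2] is the SMARTS for a nitrile: a nitrogen triple-bonded to a two-connected carbon.
The molecule carries 2 separate instances of a nitrile (-C#N) meeting every constraint; each maps to a distinct set of atoms, giving 2 matches.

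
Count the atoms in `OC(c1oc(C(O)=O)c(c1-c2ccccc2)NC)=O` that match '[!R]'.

Check the 19 heavy atoms by environment: 1× o (aromatic, in 5-ring) → no; 4× c (aromatic, in 5-ring) → no; 1× N (acyclic) → match; 3× C (acyclic) → match; 4× O (acyclic) → match; 6× c (aromatic, in 6-ring) → no.
Summing the matching environments: 1 + 3 + 4 = 8 matching atoms.

8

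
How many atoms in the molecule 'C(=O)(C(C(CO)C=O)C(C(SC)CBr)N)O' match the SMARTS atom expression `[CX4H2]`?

2

Check the 16 heavy atoms by environment: 2× C (H2, X4) → match; 4× C (H1, X4) → no; 2× O (H1, X2) → no; 1× C (H1, X3) → no; 2× O (H0, X1) → no; 1× S (H0, X2) → no; 1× C (H3, X4) → no; 1× Br (H0, X1) → no; 1× N (H2, X3) → no; 1× C (H0, X3) → no.
That gives 2 matching atoms.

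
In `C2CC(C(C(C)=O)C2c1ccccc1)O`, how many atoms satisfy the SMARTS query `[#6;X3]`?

7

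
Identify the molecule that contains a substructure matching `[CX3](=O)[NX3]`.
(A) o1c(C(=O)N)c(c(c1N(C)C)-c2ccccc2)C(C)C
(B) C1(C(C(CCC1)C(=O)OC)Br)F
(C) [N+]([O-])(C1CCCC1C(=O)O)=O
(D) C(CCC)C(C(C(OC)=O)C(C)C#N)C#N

[CX3](=O)[NX3] describes a carbonyl carbon bonded to a trivalent nitrogen (an amide).
(A) contains a primary amide (-C(=O)NH2), which satisfies every atom and bond constraint.
(B) has a methyl-ester group (-C(=O)OCH3) but the carbonyl is bonded to O, not to an NX3 nitrogen.
(C) has a carboxylic acid group (-C(=O)OH) but the carbonyl is bonded to O, not to an NX3 nitrogen.
(D) has a methyl-ester group (-C(=O)OCH3) but the carbonyl is bonded to O, not to an NX3 nitrogen.
So the answer is (A).

A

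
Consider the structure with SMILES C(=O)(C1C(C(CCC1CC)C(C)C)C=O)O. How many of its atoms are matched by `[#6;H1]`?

6

The query [#6;H1] means: any carbon bearing exactly one hydrogen.
Check the 16 heavy atoms by environment: 6× C (H1) → match; 3× C (H2) → no; 3× C (H3) → no; 2× O (H0) → no; 1× C (H0) → no; 1× O (H1) → no.
That gives 6 matching atoms.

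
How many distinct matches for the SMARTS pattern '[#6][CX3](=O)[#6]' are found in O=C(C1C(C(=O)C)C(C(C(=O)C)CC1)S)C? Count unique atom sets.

[#6][CX3](=O)[#6] is the SMARTS for a ketone: a carbonyl carbon (no H) flanked by two carbons.
The molecule carries 3 separate instances of an acetyl/ketone group (-C(=O)CH3) meeting every constraint; each maps to a distinct set of atoms, giving 3 matches.

3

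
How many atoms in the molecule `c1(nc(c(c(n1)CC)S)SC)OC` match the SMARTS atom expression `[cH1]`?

0

Check the 13 heavy atoms by environment: 2× n (aromatic, H0) → no; 4× c (aromatic, H0) → no; 1× C (H2) → no; 3× C (H3) → no; 1× S (H1) → no; 1× S (H0) → no; 1× O (H0) → no.
No environment satisfies the query, so 0 matching atoms.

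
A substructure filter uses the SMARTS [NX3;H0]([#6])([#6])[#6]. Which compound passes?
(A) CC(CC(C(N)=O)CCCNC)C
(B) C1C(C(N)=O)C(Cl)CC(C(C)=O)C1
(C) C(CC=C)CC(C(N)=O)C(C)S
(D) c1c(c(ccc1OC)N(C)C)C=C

[NX3;H0]([#6])([#6])[#6] describes a trivalent nitrogen with no H, bonded to three carbons (a tertiary amine).
(A) has an N-methylamino group (-NHCH3) but the nitrogen still has one H (H1), not H0.
(B) has a primary amide (-C(=O)NH2) but the amide nitrogen has H2 and only one carbon neighbour.
(C) has a primary amide (-C(=O)NH2) but the amide nitrogen has H2 and only one carbon neighbour.
(D) contains a dimethylamino group (-N(CH3)2), which satisfies every atom and bond constraint.
So the answer is (D).

D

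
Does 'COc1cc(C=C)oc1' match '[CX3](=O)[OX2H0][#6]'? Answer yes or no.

No

The pattern [CX3](=O)[OX2H0][#6] describes a carbonyl carbon bonded to an oxygen that is itself bonded to carbon (no H on that O) — an ester.
The closest candidate here is a methoxy ether (-OCH3), but the ether oxygen is not adjacent to a C=O carbon. No other fragment satisfies the full query, so there is no match.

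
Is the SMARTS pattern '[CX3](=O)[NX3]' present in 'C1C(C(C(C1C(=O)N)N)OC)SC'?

Yes

The pattern [CX3](=O)[NX3] describes a carbonyl carbon bonded to a trivalent nitrogen — an amide.
The molecule carries a primary amide (-C(=O)NH2), whose atoms satisfy every constraint of the query, so the pattern matches.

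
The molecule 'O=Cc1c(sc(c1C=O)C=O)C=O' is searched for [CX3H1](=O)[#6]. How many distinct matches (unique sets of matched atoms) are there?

4

[CX3H1](=O)[#6] is the SMARTS for an aldehyde: an sp2 carbon with one H, double-bonded to O and single-bonded to carbon.
The molecule carries 4 separate instances of an aldehyde (-CHO) meeting every constraint; each maps to a distinct set of atoms, giving 4 matches.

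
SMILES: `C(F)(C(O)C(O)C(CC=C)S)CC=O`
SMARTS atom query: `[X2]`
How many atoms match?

3

The query [X2] means: any atom with exactly two total connections (bonds + H).
Check the 14 heavy atoms by environment: 6× C (X4) → no; 1× F (X1) → no; 3× C (X3) → no; 1× O (X1) → no; 2× O (X2) → match; 1× S (X2) → match.
Summing the matching environments: 2 + 1 = 3 matching atoms.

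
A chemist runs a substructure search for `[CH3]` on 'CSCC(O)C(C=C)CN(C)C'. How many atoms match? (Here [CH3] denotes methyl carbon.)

3

The query [CH3] means: aliphatic carbon with exactly three hydrogens.
Check the 12 heavy atoms by environment: 3× C (H2) → no; 3× C (H1) → no; 1× S (H0) → no; 3× C (H3) → match; 1× O (H1) → no; 1× N (H0) → no.
That gives 3 matching atoms.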